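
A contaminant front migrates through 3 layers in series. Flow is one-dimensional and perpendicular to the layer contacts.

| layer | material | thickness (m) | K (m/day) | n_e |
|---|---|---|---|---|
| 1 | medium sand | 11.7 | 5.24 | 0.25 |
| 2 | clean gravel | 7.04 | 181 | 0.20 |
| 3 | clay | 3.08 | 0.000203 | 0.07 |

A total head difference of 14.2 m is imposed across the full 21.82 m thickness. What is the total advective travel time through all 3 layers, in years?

With flow normal to the layers, continuity requires the same specific discharge q through every layer.
Σ(b_i/K_i) = 11.7/5.24 + 7.04/181 + 3.08/0.000203 = 15175 d.
q = Δh / Σ(b_i/K_i) = 14.2 / 15175 = 0.0009358 m/day.
In each layer the seepage velocity is v_i = q/n_i, so the layer transit time is t_i = b_i·n_i / q:
  layer 1 (medium sand): t_1 = 11.7 × 0.25 / 0.0009358 = 3126 d
  layer 2 (clean gravel): t_2 = 7.04 × 0.20 / 0.0009358 = 1505 d
  layer 3 (clay): t_3 = 3.08 × 0.07 / 0.0009358 = 230.4 d
Total t = Σ t_i = 4861 days = 13.31 years.

13.3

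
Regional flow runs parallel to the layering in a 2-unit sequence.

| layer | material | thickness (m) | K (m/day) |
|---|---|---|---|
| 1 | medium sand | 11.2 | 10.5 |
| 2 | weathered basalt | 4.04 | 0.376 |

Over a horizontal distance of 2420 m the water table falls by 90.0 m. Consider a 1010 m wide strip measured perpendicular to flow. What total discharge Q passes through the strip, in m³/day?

4470

Flow is parallel to layering, so each bed carries its own Darcy discharge and the transmissivities add.
Σ(K_i·b_i) = 10.5×11.2 + 0.376×4.04 = 119.1 m²/day.
Hydraulic gradient i = Δh / L = 90.0 / 2420 = 0.03719.
Q = Σ(K_i·b_i) · W · i = 119.1 × 1010 × 0.03719 = 4474 m³/day.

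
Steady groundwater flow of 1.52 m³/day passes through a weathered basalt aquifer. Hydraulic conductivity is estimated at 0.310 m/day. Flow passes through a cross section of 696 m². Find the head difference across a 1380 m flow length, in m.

From Q = K·A·i, i = Q / (K·A) = 1.52 / (0.3100 × 696.0) = 0.007045.
Head loss Δh = i · L = 0.007045 × 1380 = 9.722 m.

9.72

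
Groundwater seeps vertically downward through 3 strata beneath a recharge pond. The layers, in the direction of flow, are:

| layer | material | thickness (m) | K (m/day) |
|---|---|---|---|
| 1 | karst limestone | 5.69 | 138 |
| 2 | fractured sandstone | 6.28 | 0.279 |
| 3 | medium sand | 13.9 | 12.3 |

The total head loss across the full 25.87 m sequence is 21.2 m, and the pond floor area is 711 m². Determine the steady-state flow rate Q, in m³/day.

637

Flow is perpendicular to layering, so the layers act in series and the equivalent K is the thickness-weighted harmonic mean.
Total thickness L = 5.69 + 6.28 + 13.9 = 25.87 m.
Σ(b_i/K_i) = 5.69/138 + 6.28/0.279 + 13.9/12.3 = 23.68 d.
K_eq = L / Σ(b_i/K_i) = 25.87 / 23.68 = 1.092 m/day.
Q = K_eq · A · (Δh/L) = 1.092 × 711 × (21.2/25.87) = 636.5 m³/day.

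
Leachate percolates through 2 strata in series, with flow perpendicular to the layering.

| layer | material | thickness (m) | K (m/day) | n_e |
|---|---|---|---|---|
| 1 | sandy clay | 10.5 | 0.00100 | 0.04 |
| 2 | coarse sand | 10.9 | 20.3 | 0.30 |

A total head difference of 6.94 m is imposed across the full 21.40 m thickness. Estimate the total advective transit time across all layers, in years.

With flow normal to the layers, continuity requires the same specific discharge q through every layer.
Σ(b_i/K_i) = 10.5/0.00100 + 10.9/20.3 = 10501 d.
q = Δh / Σ(b_i/K_i) = 6.94 / 10501 = 0.0006609 m/day.
In each layer the seepage velocity is v_i = q/n_i, so the layer transit time is t_i = b_i·n_i / q:
  layer 1 (sandy clay): t_1 = 10.5 × 0.04 / 0.0006609 = 635.5 d
  layer 2 (coarse sand): t_2 = 10.9 × 0.30 / 0.0006609 = 4948 d
Total t = Σ t_i = 5583 days = 15.29 years.

15.3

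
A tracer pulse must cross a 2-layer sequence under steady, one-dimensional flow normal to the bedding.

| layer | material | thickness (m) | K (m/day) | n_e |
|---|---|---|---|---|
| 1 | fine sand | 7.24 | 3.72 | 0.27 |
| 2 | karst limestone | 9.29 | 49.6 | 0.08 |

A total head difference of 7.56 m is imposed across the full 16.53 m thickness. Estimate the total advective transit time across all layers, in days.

0.761

With flow normal to the layers, continuity requires the same specific discharge q through every layer.
Σ(b_i/K_i) = 7.24/3.72 + 9.29/49.6 = 2.134 d.
q = Δh / Σ(b_i/K_i) = 7.56 / 2.134 = 3.543 m/day.
In each layer the seepage velocity is v_i = q/n_i, so the layer transit time is t_i = b_i·n_i / q:
  layer 1 (fine sand): t_1 = 7.24 × 0.27 / 3.543 = 0.5517 d
  layer 2 (karst limestone): t_2 = 9.29 × 0.08 / 3.543 = 0.2097 d
Total t = Σ t_i = 0.7614 days.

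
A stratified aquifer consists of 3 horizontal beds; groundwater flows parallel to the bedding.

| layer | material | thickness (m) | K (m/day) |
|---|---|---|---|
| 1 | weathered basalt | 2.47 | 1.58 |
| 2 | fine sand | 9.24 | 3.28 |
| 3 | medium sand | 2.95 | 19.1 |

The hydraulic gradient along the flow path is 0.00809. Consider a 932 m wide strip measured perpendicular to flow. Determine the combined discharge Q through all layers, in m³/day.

Flow is parallel to layering, so each bed carries its own Darcy discharge and the transmissivities add.
Σ(K_i·b_i) = 1.58×2.47 + 3.28×9.24 + 19.1×2.95 = 90.55 m²/day.
Hydraulic gradient i = 0.00809.
Q = Σ(K_i·b_i) · W · i = 90.55 × 932 × 0.008090 = 682.8 m³/day.

683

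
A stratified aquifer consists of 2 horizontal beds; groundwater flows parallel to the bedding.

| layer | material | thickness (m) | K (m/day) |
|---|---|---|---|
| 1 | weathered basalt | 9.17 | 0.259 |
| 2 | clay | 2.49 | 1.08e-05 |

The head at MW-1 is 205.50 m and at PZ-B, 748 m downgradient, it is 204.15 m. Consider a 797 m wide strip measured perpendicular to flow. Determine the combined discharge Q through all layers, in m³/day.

3.42

Flow is parallel to layering, so each bed carries its own Darcy discharge and the transmissivities add.
Σ(K_i·b_i) = 0.259×9.17 + 1.08e-05×2.49 = 2.375 m²/day.
Hydraulic gradient i = (205.50 − 204.15) / 748 = 1.35 / 748 = 0.001805.
Q = Σ(K_i·b_i) · W · i = 2.375 × 797 × 0.001805 = 3.416 m³/day.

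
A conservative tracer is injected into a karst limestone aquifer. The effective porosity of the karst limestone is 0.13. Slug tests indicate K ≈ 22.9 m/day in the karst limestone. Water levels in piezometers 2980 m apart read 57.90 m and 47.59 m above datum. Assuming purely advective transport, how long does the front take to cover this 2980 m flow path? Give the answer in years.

13.4

Hydraulic gradient i = (57.90 − 47.59) / 2980 = 10.31 / 2980 = 0.003460.
Darcy flux q = K · i = 22.90 × 0.003460 = 0.07923 m/day.
Seepage velocity v = q / n_e = 0.07923 / 0.13 = 0.6094 m/day.
Travel time t = L / v = 2980 / 0.6094 = 4890 days = 13.39 years.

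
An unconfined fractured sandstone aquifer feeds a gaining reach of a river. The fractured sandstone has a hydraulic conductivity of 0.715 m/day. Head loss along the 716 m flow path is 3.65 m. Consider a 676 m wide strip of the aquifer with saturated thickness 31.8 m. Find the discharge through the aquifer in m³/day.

Cross-sectional area A = 676 × 31.8 = 21497 m².
Hydraulic gradient i = Δh / L = 3.65 / 716 = 0.005098.
Darcy's law: Q = K · A · i = 0.7150 × 21497 × 0.005098 = 78.35 m³/day.

78.4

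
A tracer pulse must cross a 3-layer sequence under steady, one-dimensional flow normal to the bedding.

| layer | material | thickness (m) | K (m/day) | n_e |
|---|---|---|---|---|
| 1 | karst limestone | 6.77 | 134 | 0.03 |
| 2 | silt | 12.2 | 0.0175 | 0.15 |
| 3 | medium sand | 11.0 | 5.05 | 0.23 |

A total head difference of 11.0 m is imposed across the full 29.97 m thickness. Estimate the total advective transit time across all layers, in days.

With flow normal to the layers, continuity requires the same specific discharge q through every layer.
Σ(b_i/K_i) = 6.77/134 + 12.2/0.0175 + 11.0/5.05 = 699.4 d.
q = Δh / Σ(b_i/K_i) = 11.0 / 699.4 = 0.01573 m/day.
In each layer the seepage velocity is v_i = q/n_i, so the layer transit time is t_i = b_i·n_i / q:
  layer 1 (karst limestone): t_1 = 6.77 × 0.03 / 0.01573 = 12.91 d
  layer 2 (silt): t_2 = 12.2 × 0.15 / 0.01573 = 116.4 d
  layer 3 (medium sand): t_3 = 11.0 × 0.23 / 0.01573 = 160.9 d
Total t = Σ t_i = 290.1 days.

290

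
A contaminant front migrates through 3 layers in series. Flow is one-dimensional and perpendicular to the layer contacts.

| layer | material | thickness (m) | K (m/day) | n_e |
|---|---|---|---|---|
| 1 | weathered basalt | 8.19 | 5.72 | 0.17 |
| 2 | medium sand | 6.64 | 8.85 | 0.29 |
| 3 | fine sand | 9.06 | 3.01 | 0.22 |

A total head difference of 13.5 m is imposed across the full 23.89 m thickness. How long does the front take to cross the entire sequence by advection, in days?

2.04

With flow normal to the layers, continuity requires the same specific discharge q through every layer.
Σ(b_i/K_i) = 8.19/5.72 + 6.64/8.85 + 9.06/3.01 = 5.192 d.
q = Δh / Σ(b_i/K_i) = 13.5 / 5.192 = 2.600 m/day.
In each layer the seepage velocity is v_i = q/n_i, so the layer transit time is t_i = b_i·n_i / q:
  layer 1 (weathered basalt): t_1 = 8.19 × 0.17 / 2.600 = 0.5355 d
  layer 2 (medium sand): t_2 = 6.64 × 0.29 / 2.600 = 0.7406 d
  layer 3 (fine sand): t_3 = 9.06 × 0.22 / 2.600 = 0.7666 d
Total t = Σ t_i = 2.043 days.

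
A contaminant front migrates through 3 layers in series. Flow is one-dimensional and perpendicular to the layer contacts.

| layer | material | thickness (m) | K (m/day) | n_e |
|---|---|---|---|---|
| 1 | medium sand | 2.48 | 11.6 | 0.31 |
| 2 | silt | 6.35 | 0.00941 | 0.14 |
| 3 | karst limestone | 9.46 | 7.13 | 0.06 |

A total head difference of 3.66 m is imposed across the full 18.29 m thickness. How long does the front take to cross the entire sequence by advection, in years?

With flow normal to the layers, continuity requires the same specific discharge q through every layer.
Σ(b_i/K_i) = 2.48/11.6 + 6.35/0.00941 + 9.46/7.13 = 676.4 d.
q = Δh / Σ(b_i/K_i) = 3.66 / 676.4 = 0.005411 m/day.
In each layer the seepage velocity is v_i = q/n_i, so the layer transit time is t_i = b_i·n_i / q:
  layer 1 (medium sand): t_1 = 2.48 × 0.31 / 0.005411 = 142.1 d
  layer 2 (silt): t_2 = 6.35 × 0.14 / 0.005411 = 164.3 d
  layer 3 (karst limestone): t_3 = 9.46 × 0.06 / 0.005411 = 104.9 d
Total t = Σ t_i = 411.2 days = 1.126 years.

1.13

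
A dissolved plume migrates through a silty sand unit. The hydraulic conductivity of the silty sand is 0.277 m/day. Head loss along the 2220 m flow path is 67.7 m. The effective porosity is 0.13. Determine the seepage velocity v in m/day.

0.0650

Hydraulic gradient i = Δh / L = 67.7 / 2220 = 0.03050.
Darcy flux q = K · i = 0.2770 × 0.03050 = 0.008447 m/day.
Seepage velocity v = q / n_e = 0.008447 / 0.13 = 0.06498 m/day.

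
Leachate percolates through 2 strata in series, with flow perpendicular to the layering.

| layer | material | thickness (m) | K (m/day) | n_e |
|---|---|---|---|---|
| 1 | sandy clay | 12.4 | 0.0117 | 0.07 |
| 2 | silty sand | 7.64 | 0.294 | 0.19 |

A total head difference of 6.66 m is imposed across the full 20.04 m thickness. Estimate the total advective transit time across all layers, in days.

With flow normal to the layers, continuity requires the same specific discharge q through every layer.
Σ(b_i/K_i) = 12.4/0.0117 + 7.64/0.294 = 1086 d.
q = Δh / Σ(b_i/K_i) = 6.66 / 1086 = 0.006134 m/day.
In each layer the seepage velocity is v_i = q/n_i, so the layer transit time is t_i = b_i·n_i / q:
  layer 1 (sandy clay): t_1 = 12.4 × 0.07 / 0.006134 = 141.5 d
  layer 2 (silty sand): t_2 = 7.64 × 0.19 / 0.006134 = 236.7 d
Total t = Σ t_i = 378.2 days.

378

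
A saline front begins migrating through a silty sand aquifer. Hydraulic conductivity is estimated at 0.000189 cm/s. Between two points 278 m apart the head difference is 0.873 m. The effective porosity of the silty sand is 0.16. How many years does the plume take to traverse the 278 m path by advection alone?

237

Convert K: 0.000189 cm/s × 864 = 0.1633 m/day.
Hydraulic gradient i = Δh / L = 0.873 / 278 = 0.003140.
Darcy flux q = K · i = 0.1633 × 0.003140 = 0.0005128 m/day.
Seepage velocity v = q / n_e = 0.0005128 / 0.16 = 0.003205 m/day.
Travel time t = L / v = 278 / 0.003205 = 86740 days = 237.5 years.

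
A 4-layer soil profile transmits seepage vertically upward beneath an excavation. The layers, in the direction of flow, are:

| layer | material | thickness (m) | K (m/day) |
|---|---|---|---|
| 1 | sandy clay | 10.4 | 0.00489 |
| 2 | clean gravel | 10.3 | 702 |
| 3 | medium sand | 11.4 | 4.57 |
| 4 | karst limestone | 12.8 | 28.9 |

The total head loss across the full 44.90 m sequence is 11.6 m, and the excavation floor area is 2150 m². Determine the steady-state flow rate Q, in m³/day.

Flow is perpendicular to layering, so the layers act in series and the equivalent K is the thickness-weighted harmonic mean.
Total thickness L = 10.4 + 10.3 + 11.4 + 12.8 = 44.90 m.
Σ(b_i/K_i) = 10.4/0.00489 + 10.3/702 + 11.4/4.57 + 12.8/28.9 = 2130 d.
K_eq = L / Σ(b_i/K_i) = 44.90 / 2130 = 0.02108 m/day.
Q = K_eq · A · (Δh/L) = 0.02108 × 2150 × (11.6/44.90) = 11.71 m³/day.

11.7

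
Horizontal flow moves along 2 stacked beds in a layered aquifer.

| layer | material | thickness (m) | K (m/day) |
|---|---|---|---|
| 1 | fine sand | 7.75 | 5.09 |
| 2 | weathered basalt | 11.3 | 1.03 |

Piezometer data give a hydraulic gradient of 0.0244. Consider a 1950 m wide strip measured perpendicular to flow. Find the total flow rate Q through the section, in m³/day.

Flow is parallel to layering, so each bed carries its own Darcy discharge and the transmissivities add.
Σ(K_i·b_i) = 5.09×7.75 + 1.03×11.3 = 51.09 m²/day.
Hydraulic gradient i = 0.0244.
Q = Σ(K_i·b_i) · W · i = 51.09 × 1950 × 0.02440 = 2431 m³/day.

2430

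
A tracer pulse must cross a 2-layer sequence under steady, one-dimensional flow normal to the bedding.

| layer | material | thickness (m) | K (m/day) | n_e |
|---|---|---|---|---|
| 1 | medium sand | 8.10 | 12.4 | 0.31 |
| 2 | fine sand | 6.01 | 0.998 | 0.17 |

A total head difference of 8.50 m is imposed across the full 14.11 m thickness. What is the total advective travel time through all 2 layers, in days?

2.77

With flow normal to the layers, continuity requires the same specific discharge q through every layer.
Σ(b_i/K_i) = 8.10/12.4 + 6.01/0.998 = 6.675 d.
q = Δh / Σ(b_i/K_i) = 8.50 / 6.675 = 1.273 m/day.
In each layer the seepage velocity is v_i = q/n_i, so the layer transit time is t_i = b_i·n_i / q:
  layer 1 (medium sand): t_1 = 8.10 × 0.31 / 1.273 = 1.972 d
  layer 2 (fine sand): t_2 = 6.01 × 0.17 / 1.273 = 0.8024 d
Total t = Σ t_i = 2.774 days.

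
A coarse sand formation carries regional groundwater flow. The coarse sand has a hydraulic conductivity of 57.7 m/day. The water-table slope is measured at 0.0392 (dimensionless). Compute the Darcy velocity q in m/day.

2.26

Hydraulic gradient i = 0.0392.
Specific discharge q = K · i = 57.70 × 0.03920 = 2.262 m/day.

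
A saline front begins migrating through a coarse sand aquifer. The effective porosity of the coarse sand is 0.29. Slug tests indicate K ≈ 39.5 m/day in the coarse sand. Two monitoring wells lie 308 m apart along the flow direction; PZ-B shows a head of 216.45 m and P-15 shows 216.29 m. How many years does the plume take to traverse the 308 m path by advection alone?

11.9

Hydraulic gradient i = (216.45 − 216.29) / 308 = 0.16 / 308 = 0.0005195.
Darcy flux q = K · i = 39.50 × 0.0005195 = 0.02052 m/day.
Seepage velocity v = q / n_e = 0.02052 / 0.29 = 0.07076 m/day.
Travel time t = L / v = 308 / 0.07076 = 4353 days = 11.92 years.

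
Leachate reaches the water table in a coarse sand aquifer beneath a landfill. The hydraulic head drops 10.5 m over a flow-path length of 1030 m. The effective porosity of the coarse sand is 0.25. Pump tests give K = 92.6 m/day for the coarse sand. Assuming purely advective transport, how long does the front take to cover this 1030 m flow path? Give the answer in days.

Hydraulic gradient i = Δh / L = 10.5 / 1030 = 0.01019.
Darcy flux q = K · i = 92.60 × 0.01019 = 0.9440 m/day.
Seepage velocity v = q / n_e = 0.9440 / 0.25 = 3.776 m/day.
Travel time t = L / v = 1030 / 3.776 = 272.8 days.

273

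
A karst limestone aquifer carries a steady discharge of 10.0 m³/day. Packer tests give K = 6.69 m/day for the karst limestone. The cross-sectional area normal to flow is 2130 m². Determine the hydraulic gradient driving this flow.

0.000702

From Q = K·A·i, i = Q / (K·A) = 10.0 / (6.690 × 2130) = 0.0007018.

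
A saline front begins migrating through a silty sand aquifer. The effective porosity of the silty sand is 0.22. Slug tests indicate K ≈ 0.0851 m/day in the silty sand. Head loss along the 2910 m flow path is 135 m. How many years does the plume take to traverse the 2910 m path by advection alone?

444

Hydraulic gradient i = Δh / L = 135 / 2910 = 0.04639.
Darcy flux q = K · i = 0.08510 × 0.04639 = 0.003948 m/day.
Seepage velocity v = q / n_e = 0.003948 / 0.22 = 0.01795 m/day.
Travel time t = L / v = 2910 / 0.01795 = 1.622e+05 days = 444.0 years.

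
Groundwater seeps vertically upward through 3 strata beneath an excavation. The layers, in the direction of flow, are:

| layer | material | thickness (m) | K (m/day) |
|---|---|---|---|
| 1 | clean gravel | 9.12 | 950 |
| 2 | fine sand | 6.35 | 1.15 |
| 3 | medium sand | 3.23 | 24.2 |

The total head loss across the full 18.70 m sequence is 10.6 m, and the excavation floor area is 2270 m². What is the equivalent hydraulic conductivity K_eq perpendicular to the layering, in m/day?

3.30

Flow is perpendicular to layering, so the layers act in series and the equivalent K is the thickness-weighted harmonic mean.
Total thickness L = 9.12 + 6.35 + 3.23 = 18.70 m.
Σ(b_i/K_i) = 9.12/950 + 6.35/1.15 + 3.23/24.2 = 5.665 d.
K_eq = L / Σ(b_i/K_i) = 18.70 / 5.665 = 3.301 m/day.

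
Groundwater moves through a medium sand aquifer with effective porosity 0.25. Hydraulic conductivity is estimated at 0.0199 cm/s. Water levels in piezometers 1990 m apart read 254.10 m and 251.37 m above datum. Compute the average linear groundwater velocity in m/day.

0.0943

Convert K: 0.0199 cm/s × 864 = 17.19 m/day.
Hydraulic gradient i = (254.10 − 251.37) / 1990 = 2.73 / 1990 = 0.001372.
Darcy flux q = K · i = 17.19 × 0.001372 = 0.02359 m/day.
Seepage velocity v = q / n_e = 0.02359 / 0.25 = 0.09435 m/day.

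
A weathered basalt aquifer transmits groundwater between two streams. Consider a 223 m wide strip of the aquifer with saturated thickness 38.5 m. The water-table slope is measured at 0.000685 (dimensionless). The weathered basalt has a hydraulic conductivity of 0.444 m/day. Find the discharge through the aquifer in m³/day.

Cross-sectional area A = 223 × 38.5 = 8586 m².
Hydraulic gradient i = 0.000685.
Darcy's law: Q = K · A · i = 0.4440 × 8586 × 0.0006850 = 2.611 m³/day.

2.61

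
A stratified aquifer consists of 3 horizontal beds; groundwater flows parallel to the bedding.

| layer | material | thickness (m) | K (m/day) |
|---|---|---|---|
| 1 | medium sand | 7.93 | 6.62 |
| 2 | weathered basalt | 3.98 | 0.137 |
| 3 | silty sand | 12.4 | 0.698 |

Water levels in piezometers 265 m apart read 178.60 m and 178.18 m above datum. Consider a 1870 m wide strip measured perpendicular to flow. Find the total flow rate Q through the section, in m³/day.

183

Flow is parallel to layering, so each bed carries its own Darcy discharge and the transmissivities add.
Σ(K_i·b_i) = 6.62×7.93 + 0.137×3.98 + 0.698×12.4 = 61.70 m²/day.
Hydraulic gradient i = (178.60 − 178.18) / 265 = 0.42 / 265 = 0.001585.
Q = Σ(K_i·b_i) · W · i = 61.70 × 1870 × 0.001585 = 182.9 m³/day.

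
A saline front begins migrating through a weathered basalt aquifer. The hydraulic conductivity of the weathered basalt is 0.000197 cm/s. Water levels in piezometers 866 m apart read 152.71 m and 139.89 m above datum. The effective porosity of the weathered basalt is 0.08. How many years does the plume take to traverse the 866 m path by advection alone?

75.3

Convert K: 0.000197 cm/s × 864 = 0.1702 m/day.
Hydraulic gradient i = (152.71 − 139.89) / 866 = 12.82 / 866 = 0.01480.
Darcy flux q = K · i = 0.1702 × 0.01480 = 0.002520 m/day.
Seepage velocity v = q / n_e = 0.002520 / 0.08 = 0.03150 m/day.
Travel time t = L / v = 866 / 0.03150 = 27495 days = 75.28 years.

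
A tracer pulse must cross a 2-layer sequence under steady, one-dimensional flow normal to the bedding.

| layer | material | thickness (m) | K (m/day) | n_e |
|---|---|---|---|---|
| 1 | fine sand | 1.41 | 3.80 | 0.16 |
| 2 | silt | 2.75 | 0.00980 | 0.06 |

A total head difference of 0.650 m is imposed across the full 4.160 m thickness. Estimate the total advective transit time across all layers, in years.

With flow normal to the layers, continuity requires the same specific discharge q through every layer.
Σ(b_i/K_i) = 1.41/3.80 + 2.75/0.00980 = 281.0 d.
q = Δh / Σ(b_i/K_i) = 0.650 / 281.0 = 0.002313 m/day.
In each layer the seepage velocity is v_i = q/n_i, so the layer transit time is t_i = b_i·n_i / q:
  layer 1 (fine sand): t_1 = 1.41 × 0.16 / 0.002313 = 97.52 d
  layer 2 (silt): t_2 = 2.75 × 0.06 / 0.002313 = 71.33 d
Total t = Σ t_i = 168.8 days = 0.4623 years.

0.462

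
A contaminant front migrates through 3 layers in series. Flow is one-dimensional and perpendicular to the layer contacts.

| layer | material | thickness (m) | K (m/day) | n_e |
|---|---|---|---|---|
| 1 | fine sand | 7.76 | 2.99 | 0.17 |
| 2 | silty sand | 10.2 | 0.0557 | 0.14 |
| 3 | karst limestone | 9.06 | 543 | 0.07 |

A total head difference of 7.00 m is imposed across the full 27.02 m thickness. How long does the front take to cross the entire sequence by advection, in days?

89.7

With flow normal to the layers, continuity requires the same specific discharge q through every layer.
Σ(b_i/K_i) = 7.76/2.99 + 10.2/0.0557 + 9.06/543 = 185.7 d.
q = Δh / Σ(b_i/K_i) = 7.00 / 185.7 = 0.03769 m/day.
In each layer the seepage velocity is v_i = q/n_i, so the layer transit time is t_i = b_i·n_i / q:
  layer 1 (fine sand): t_1 = 7.76 × 0.17 / 0.03769 = 35.00 d
  layer 2 (silty sand): t_2 = 10.2 × 0.14 / 0.03769 = 37.89 d
  layer 3 (karst limestone): t_3 = 9.06 × 0.07 / 0.03769 = 16.83 d
Total t = Σ t_i = 89.72 days.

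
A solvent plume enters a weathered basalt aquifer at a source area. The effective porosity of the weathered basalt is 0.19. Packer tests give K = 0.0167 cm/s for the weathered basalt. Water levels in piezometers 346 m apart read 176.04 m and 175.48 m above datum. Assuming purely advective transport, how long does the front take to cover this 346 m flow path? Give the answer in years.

7.71

Convert K: 0.0167 cm/s × 864 = 14.43 m/day.
Hydraulic gradient i = (176.04 − 175.48) / 346 = 0.56 / 346 = 0.001618.
Darcy flux q = K · i = 14.43 × 0.001618 = 0.02335 m/day.
Seepage velocity v = q / n_e = 0.02335 / 0.19 = 0.1229 m/day.
Travel time t = L / v = 346 / 0.1229 = 2815 days = 7.707 years.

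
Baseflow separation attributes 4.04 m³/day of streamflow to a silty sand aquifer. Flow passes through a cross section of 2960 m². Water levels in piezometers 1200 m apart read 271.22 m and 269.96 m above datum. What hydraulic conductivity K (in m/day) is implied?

1.30

Hydraulic gradient i = (271.22 − 269.96) / 1200 = 1.26 / 1200 = 0.001050.
From Q = K·A·i, K = Q / (A·i) = 4.04 / (2960 × 0.001050) = 1.300 m/day.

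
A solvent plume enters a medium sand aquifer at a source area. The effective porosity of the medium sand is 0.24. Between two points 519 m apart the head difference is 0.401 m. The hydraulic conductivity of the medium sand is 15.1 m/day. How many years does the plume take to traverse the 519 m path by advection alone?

Hydraulic gradient i = Δh / L = 0.401 / 519 = 0.0007726.
Darcy flux q = K · i = 15.10 × 0.0007726 = 0.01167 m/day.
Seepage velocity v = q / n_e = 0.01167 / 0.24 = 0.04861 m/day.
Travel time t = L / v = 519 / 0.04861 = 10676 days = 29.23 years.

29.2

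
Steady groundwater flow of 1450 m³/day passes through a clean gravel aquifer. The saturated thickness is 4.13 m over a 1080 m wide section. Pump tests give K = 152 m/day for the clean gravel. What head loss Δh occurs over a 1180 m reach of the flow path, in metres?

Cross-sectional area A = 1080 × 4.13 = 4460 m².
From Q = K·A·i, i = Q / (K·A) = 1450 / (152.0 × 4460) = 0.002139.
Head loss Δh = i · L = 0.002139 × 1180 = 2.524 m.

2.52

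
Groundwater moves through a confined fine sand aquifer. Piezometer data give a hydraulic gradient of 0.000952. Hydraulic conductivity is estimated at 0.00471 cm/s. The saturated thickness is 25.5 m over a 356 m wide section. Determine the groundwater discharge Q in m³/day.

35.2

Convert K: 0.00471 cm/s × 864 = 4.069 m/day.
Cross-sectional area A = 356 × 25.5 = 9078 m².
Hydraulic gradient i = 0.000952.
Darcy's law: Q = K · A · i = 4.069 × 9078 × 0.0009520 = 35.17 m³/day.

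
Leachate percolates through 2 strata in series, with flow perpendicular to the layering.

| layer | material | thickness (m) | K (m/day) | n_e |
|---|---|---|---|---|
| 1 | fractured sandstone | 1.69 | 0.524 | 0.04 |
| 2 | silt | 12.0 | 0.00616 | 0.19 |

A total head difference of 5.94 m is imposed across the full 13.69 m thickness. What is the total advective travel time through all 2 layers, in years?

With flow normal to the layers, continuity requires the same specific discharge q through every layer.
Σ(b_i/K_i) = 1.69/0.524 + 12.0/0.00616 = 1951 d.
q = Δh / Σ(b_i/K_i) = 5.94 / 1951 = 0.003044 m/day.
In each layer the seepage velocity is v_i = q/n_i, so the layer transit time is t_i = b_i·n_i / q:
  layer 1 (fractured sandstone): t_1 = 1.69 × 0.04 / 0.003044 = 22.21 d
  layer 2 (silt): t_2 = 12.0 × 0.19 / 0.003044 = 749.0 d
Total t = Σ t_i = 771.2 days = 2.111 years.

2.11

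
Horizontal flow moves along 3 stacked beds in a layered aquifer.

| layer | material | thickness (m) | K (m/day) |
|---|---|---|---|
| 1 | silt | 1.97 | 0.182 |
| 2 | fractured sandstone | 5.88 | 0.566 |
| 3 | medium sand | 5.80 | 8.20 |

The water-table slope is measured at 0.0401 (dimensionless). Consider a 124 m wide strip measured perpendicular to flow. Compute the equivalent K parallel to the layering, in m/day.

3.75

Flow is parallel to layering, so each bed carries its own Darcy discharge and the transmissivities add.
Σ(K_i·b_i) = 0.182×1.97 + 0.566×5.88 + 8.20×5.80 = 51.25 m²/day.
Total thickness b = 13.65 m, so K_eq = Σ(K_i·b_i)/b = 3.754 m/day.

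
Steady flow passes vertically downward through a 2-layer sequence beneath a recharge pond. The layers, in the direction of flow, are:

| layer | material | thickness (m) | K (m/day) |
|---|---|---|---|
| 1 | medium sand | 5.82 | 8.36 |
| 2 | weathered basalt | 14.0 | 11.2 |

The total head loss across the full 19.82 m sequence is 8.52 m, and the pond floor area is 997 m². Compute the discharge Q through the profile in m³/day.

Flow is perpendicular to layering, so the layers act in series and the equivalent K is the thickness-weighted harmonic mean.
Total thickness L = 5.82 + 14.0 = 19.82 m.
Σ(b_i/K_i) = 5.82/8.36 + 14.0/11.2 = 1.946 d.
K_eq = L / Σ(b_i/K_i) = 19.82 / 1.946 = 10.18 m/day.
Q = K_eq · A · (Δh/L) = 10.18 × 997 × (8.52/19.82) = 4365 m³/day.

4360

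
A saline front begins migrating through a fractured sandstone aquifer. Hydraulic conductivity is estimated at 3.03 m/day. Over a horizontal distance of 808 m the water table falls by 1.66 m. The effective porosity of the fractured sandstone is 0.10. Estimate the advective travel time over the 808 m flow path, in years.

35.5

Hydraulic gradient i = Δh / L = 1.66 / 808 = 0.002054.
Darcy flux q = K · i = 3.030 × 0.002054 = 0.006225 m/day.
Seepage velocity v = q / n_e = 0.006225 / 0.10 = 0.06225 m/day.
Travel time t = L / v = 808 / 0.06225 = 12980 days = 35.54 years.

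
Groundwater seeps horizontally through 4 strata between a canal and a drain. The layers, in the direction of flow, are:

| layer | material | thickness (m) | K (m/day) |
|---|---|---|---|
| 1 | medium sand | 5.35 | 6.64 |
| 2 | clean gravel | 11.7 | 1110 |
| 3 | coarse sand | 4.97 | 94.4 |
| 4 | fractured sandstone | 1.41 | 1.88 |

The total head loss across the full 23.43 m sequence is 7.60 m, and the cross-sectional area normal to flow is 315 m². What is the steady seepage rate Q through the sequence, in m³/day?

1480

Flow is perpendicular to layering, so the layers act in series and the equivalent K is the thickness-weighted harmonic mean.
Total thickness L = 5.35 + 11.7 + 4.97 + 1.41 = 23.43 m.
Σ(b_i/K_i) = 5.35/6.64 + 11.7/1110 + 4.97/94.4 + 1.41/1.88 = 1.619 d.
K_eq = L / Σ(b_i/K_i) = 23.43 / 1.619 = 14.47 m/day.
Q = K_eq · A · (Δh/L) = 14.47 × 315 × (7.60/23.43) = 1479 m³/day.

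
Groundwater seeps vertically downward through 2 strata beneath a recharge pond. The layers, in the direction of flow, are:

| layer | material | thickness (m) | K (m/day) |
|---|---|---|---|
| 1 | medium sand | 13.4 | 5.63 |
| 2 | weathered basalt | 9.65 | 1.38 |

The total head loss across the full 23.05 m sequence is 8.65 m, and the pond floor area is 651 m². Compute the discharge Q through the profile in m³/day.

601

Flow is perpendicular to layering, so the layers act in series and the equivalent K is the thickness-weighted harmonic mean.
Total thickness L = 13.4 + 9.65 = 23.05 m.
Σ(b_i/K_i) = 13.4/5.63 + 9.65/1.38 = 9.373 d.
K_eq = L / Σ(b_i/K_i) = 23.05 / 9.373 = 2.459 m/day.
Q = K_eq · A · (Δh/L) = 2.459 × 651 × (8.65/23.05) = 600.8 m³/day.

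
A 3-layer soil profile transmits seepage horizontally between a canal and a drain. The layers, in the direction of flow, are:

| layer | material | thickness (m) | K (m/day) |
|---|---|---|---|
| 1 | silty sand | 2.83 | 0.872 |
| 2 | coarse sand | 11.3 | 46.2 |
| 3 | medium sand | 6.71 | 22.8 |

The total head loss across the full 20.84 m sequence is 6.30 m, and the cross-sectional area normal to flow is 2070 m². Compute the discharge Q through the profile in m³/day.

Flow is perpendicular to layering, so the layers act in series and the equivalent K is the thickness-weighted harmonic mean.
Total thickness L = 2.83 + 11.3 + 6.71 = 20.84 m.
Σ(b_i/K_i) = 2.83/0.872 + 11.3/46.2 + 6.71/22.8 = 3.784 d.
K_eq = L / Σ(b_i/K_i) = 20.84 / 3.784 = 5.507 m/day.
Q = K_eq · A · (Δh/L) = 5.507 × 2070 × (6.30/20.84) = 3446 m³/day.

3450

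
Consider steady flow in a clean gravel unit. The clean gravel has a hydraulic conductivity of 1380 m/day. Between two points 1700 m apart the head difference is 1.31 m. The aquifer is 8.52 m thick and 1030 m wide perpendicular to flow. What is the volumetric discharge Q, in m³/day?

Cross-sectional area A = 1030 × 8.52 = 8776 m².
Hydraulic gradient i = Δh / L = 1.31 / 1700 = 0.0007706.
Darcy's law: Q = K · A · i = 1380 × 8776 × 0.0007706 = 9332 m³/day.

9330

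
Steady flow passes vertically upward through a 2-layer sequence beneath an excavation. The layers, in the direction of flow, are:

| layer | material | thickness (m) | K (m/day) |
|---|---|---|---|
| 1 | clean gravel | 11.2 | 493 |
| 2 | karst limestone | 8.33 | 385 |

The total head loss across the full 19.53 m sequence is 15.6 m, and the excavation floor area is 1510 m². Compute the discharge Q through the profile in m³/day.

Flow is perpendicular to layering, so the layers act in series and the equivalent K is the thickness-weighted harmonic mean.
Total thickness L = 11.2 + 8.33 = 19.53 m.
Σ(b_i/K_i) = 11.2/493 + 8.33/385 = 0.04435 d.
K_eq = L / Σ(b_i/K_i) = 19.53 / 0.04435 = 440.3 m/day.
Q = K_eq · A · (Δh/L) = 440.3 × 1510 × (15.6/19.53) = 5.311e+05 m³/day.

531000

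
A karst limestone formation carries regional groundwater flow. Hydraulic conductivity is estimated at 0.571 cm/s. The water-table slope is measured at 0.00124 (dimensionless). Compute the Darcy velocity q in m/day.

Convert K: 0.571 cm/s × 864 = 493.3 m/day.
Hydraulic gradient i = 0.00124.
Specific discharge q = K · i = 493.3 × 0.001240 = 0.6117 m/day.

0.612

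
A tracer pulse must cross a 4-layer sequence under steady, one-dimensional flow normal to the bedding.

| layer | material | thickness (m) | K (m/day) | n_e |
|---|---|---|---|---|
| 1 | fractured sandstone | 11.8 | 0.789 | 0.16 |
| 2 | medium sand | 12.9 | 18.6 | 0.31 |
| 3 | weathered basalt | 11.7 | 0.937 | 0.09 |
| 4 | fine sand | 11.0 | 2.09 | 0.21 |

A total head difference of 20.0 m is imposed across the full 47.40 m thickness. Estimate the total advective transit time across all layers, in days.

With flow normal to the layers, continuity requires the same specific discharge q through every layer.
Σ(b_i/K_i) = 11.8/0.789 + 12.9/18.6 + 11.7/0.937 + 11.0/2.09 = 33.40 d.
q = Δh / Σ(b_i/K_i) = 20.0 / 33.40 = 0.5988 m/day.
In each layer the seepage velocity is v_i = q/n_i, so the layer transit time is t_i = b_i·n_i / q:
  layer 1 (fractured sandstone): t_1 = 11.8 × 0.16 / 0.5988 = 3.153 d
  layer 2 (medium sand): t_2 = 12.9 × 0.31 / 0.5988 = 6.678 d
  layer 3 (weathered basalt): t_3 = 11.7 × 0.09 / 0.5988 = 1.758 d
  layer 4 (fine sand): t_4 = 11.0 × 0.21 / 0.5988 = 3.858 d
Total t = Σ t_i = 15.45 days.

15.4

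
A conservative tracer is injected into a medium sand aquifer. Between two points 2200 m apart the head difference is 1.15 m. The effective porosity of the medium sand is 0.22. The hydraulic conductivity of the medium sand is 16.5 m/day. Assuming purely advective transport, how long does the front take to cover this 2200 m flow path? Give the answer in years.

154

Hydraulic gradient i = Δh / L = 1.15 / 2200 = 0.0005227.
Darcy flux q = K · i = 16.50 × 0.0005227 = 0.008625 m/day.
Seepage velocity v = q / n_e = 0.008625 / 0.22 = 0.03920 m/day.
Travel time t = L / v = 2200 / 0.03920 = 56116 days = 153.6 years.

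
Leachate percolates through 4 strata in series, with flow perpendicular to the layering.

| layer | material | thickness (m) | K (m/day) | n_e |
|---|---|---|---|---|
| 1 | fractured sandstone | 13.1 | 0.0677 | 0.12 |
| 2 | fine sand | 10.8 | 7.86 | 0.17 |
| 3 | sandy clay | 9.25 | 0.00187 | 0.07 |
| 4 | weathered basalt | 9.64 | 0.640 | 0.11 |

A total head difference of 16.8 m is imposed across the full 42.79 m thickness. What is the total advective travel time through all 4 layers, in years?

With flow normal to the layers, continuity requires the same specific discharge q through every layer.
Σ(b_i/K_i) = 13.1/0.0677 + 10.8/7.86 + 9.25/0.00187 + 9.64/0.640 = 5156 d.
q = Δh / Σ(b_i/K_i) = 16.8 / 5156 = 0.003258 m/day.
In each layer the seepage velocity is v_i = q/n_i, so the layer transit time is t_i = b_i·n_i / q:
  layer 1 (fractured sandstone): t_1 = 13.1 × 0.12 / 0.003258 = 482.5 d
  layer 2 (fine sand): t_2 = 10.8 × 0.17 / 0.003258 = 563.5 d
  layer 3 (sandy clay): t_3 = 9.25 × 0.07 / 0.003258 = 198.7 d
  layer 4 (weathered basalt): t_4 = 9.64 × 0.11 / 0.003258 = 325.5 d
Total t = Σ t_i = 1570 days = 4.299 years.

4.30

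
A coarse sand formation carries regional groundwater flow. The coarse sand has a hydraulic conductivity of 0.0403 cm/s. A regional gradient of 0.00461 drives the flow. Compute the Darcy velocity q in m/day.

Convert K: 0.0403 cm/s × 864 = 34.82 m/day.
Hydraulic gradient i = 0.00461.
Specific discharge q = K · i = 34.82 × 0.004610 = 0.1605 m/day.

0.161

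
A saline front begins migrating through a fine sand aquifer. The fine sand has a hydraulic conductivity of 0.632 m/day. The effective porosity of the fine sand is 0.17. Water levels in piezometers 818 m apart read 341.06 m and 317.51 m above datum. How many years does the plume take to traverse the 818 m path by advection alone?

20.9

Hydraulic gradient i = (341.06 − 317.51) / 818 = 23.55 / 818 = 0.02879.
Darcy flux q = K · i = 0.6320 × 0.02879 = 0.01820 m/day.
Seepage velocity v = q / n_e = 0.01820 / 0.17 = 0.1070 m/day.
Travel time t = L / v = 818 / 0.1070 = 7643 days = 20.92 years.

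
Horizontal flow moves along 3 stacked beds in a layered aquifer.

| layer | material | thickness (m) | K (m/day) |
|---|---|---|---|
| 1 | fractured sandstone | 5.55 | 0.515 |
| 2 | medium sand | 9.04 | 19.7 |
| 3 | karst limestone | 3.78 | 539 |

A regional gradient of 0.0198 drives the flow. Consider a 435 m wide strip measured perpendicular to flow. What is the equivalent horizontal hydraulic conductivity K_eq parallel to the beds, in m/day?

121

Flow is parallel to layering, so each bed carries its own Darcy discharge and the transmissivities add.
Σ(K_i·b_i) = 0.515×5.55 + 19.7×9.04 + 539×3.78 = 2218 m²/day.
Total thickness b = 18.37 m, so K_eq = Σ(K_i·b_i)/b = 120.8 m/day.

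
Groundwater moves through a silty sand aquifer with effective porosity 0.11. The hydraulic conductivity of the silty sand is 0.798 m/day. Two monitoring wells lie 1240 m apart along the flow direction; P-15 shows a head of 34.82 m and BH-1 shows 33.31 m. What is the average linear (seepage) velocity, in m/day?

Hydraulic gradient i = (34.82 − 33.31) / 1240 = 1.51 / 1240 = 0.001218.
Darcy flux q = K · i = 0.7980 × 0.001218 = 0.0009718 m/day.
Seepage velocity v = q / n_e = 0.0009718 / 0.11 = 0.008834 m/day.

0.00883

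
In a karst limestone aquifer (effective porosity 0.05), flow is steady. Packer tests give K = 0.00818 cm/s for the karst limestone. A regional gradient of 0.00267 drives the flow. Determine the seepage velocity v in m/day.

0.377

Convert K: 0.00818 cm/s × 864 = 7.068 m/day.
Hydraulic gradient i = 0.00267.
Darcy flux q = K · i = 7.068 × 0.002670 = 0.01887 m/day.
Seepage velocity v = q / n_e = 0.01887 / 0.05 = 0.3774 m/day.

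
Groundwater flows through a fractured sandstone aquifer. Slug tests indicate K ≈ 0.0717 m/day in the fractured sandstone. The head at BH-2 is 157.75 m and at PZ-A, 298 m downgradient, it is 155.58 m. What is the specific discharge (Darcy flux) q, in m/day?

Hydraulic gradient i = (157.75 − 155.58) / 298 = 2.17 / 298 = 0.007282.
Specific discharge q = K · i = 0.07170 × 0.007282 = 0.0005221 m/day.

0.000522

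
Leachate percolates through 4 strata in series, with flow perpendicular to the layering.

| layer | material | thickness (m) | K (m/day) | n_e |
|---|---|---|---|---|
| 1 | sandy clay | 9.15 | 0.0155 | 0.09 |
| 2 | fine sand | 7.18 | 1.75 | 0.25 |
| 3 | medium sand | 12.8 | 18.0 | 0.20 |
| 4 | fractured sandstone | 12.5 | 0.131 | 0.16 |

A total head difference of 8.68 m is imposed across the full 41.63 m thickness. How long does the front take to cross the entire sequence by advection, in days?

With flow normal to the layers, continuity requires the same specific discharge q through every layer.
Σ(b_i/K_i) = 9.15/0.0155 + 7.18/1.75 + 12.8/18.0 + 12.5/0.131 = 690.6 d.
q = Δh / Σ(b_i/K_i) = 8.68 / 690.6 = 0.01257 m/day.
In each layer the seepage velocity is v_i = q/n_i, so the layer transit time is t_i = b_i·n_i / q:
  layer 1 (sandy clay): t_1 = 9.15 × 0.09 / 0.01257 = 65.52 d
  layer 2 (fine sand): t_2 = 7.18 × 0.25 / 0.01257 = 142.8 d
  layer 3 (medium sand): t_3 = 12.8 × 0.20 / 0.01257 = 203.7 d
  layer 4 (fractured sandstone): t_4 = 12.5 × 0.16 / 0.01257 = 159.1 d
Total t = Σ t_i = 571.1 days.

571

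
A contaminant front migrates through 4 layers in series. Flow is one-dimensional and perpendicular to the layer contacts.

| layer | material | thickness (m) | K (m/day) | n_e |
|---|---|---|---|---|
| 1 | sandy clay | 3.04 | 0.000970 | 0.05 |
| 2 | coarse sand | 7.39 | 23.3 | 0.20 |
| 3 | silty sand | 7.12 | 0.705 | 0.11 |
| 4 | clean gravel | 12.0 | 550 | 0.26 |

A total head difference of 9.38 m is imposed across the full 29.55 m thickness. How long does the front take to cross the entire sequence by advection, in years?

With flow normal to the layers, continuity requires the same specific discharge q through every layer.
Σ(b_i/K_i) = 3.04/0.000970 + 7.39/23.3 + 7.12/0.705 + 12.0/550 = 3144 d.
q = Δh / Σ(b_i/K_i) = 9.38 / 3144 = 0.002983 m/day.
In each layer the seepage velocity is v_i = q/n_i, so the layer transit time is t_i = b_i·n_i / q:
  layer 1 (sandy clay): t_1 = 3.04 × 0.05 / 0.002983 = 50.95 d
  layer 2 (coarse sand): t_2 = 7.39 × 0.20 / 0.002983 = 495.5 d
  layer 3 (silty sand): t_3 = 7.12 × 0.11 / 0.002983 = 262.6 d
  layer 4 (clean gravel): t_4 = 12.0 × 0.26 / 0.002983 = 1046 d
Total t = Σ t_i = 1855 days = 5.078 years.

5.08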